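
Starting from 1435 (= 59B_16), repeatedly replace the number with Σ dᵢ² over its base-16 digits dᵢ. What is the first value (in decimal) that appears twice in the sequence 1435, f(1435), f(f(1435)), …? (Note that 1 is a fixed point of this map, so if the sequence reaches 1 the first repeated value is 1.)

146

1435 = (5,9,11)_16 → 5² + 9² + 11² = 227
227 = (14,3)_16 → 14² + 3² = 205
205 = (12,13)_16 → 12² + 13² = 313
313 = (1,3,9)_16 → 1² + 3² + 9² = 91
91 = (5,11)_16 → 5² + 11² = 146
146 = (9,2)_16 → 9² + 2² = 85
85 = (5,5)_16 → 5² + 5² = 50
50 = (3,2)_16 → 3² + 2² = 13
13 = (13)_16 → 13² = 169
169 = (10,9)_16 → 10² + 9² = 181
181 = (11,5)_16 → 11² + 5² = 146  — 146 already appeared earlier.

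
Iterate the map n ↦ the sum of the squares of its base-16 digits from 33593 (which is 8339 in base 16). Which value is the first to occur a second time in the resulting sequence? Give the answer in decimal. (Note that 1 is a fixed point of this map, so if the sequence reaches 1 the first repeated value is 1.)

33593 = (8,3,3,9)_16 → 163
163 = (10,3)_16 → 109
109 = (6,13)_16 → 205
205 = (12,13)_16 → 313
313 = (1,3,9)_16 → 91
91 = (5,11)_16 → 146
146 = (9,2)_16 → 85
85 = (5,5)_16 → 50
50 = (3,2)_16 → 13
13 = (13)_16 → 169
169 = (10,9)_16 → 181
181 = (11,5)_16 → 146  — 146 already appeared earlier.

146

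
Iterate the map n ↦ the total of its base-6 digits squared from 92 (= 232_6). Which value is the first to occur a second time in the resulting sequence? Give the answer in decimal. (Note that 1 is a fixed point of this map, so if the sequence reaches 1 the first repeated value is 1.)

17

92 = (2,3,2)_6 → 2² + 3² + 2² = 17
17 = (2,5)_6 → 2² + 5² = 29
29 = (4,5)_6 → 4² + 5² = 41
41 = (1,0,5)_6 → 1² + 0² + 5² = 26
26 = (4,2)_6 → 4² + 2² = 20
20 = (3,2)_6 → 3² + 2² = 13
13 = (2,1)_6 → 2² + 1² = 5
5 = (5)_6 → 5² = 25
25 = (4,1)_6 → 4² + 1² = 17  — 17 already appeared earlier.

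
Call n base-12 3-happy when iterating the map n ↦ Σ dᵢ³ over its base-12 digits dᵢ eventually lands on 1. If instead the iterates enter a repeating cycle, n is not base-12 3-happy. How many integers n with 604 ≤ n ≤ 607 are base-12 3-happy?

604: 604 → 136 → 1395 → 1268 → 1753 → 10 → 1000 → 1611 → 1366 → 1854 → 1217 → 762 → 368 → 736 → 190 → 1028 → 856 → 1520 → 1728 → 1  — base-12 3-happy
605: 605 → 197 → 190 → 1028 → 856 → 1520 → 1728 → 1  — base-12 3-happy
606: 606 → 288 → 8 → 512 → 755 → 1464 → 1008 → 343 → 415 → 1351 → 1136 → 1855 → 1344 → 793 → 342 → 288  — not base-12 3-happy
607: 607 → 415 → 1351 → 1136 → 1855 → 1344 → 793 → 342 → 288 → 8 → 512 → 755 → 1464 → 1008 → 343 → 415  — not base-12 3-happy
base-12 3-happy: 604, 605

2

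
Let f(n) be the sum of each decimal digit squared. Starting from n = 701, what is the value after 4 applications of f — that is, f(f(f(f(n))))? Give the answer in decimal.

701 → 7² + 0² + 1² = 49 + 0 + 1 = 50
50 → 5² + 0² = 25 + 0 = 25
25 → 2² + 5² = 4 + 25 = 29
29 → 2² + 9² = 4 + 81 = 85

85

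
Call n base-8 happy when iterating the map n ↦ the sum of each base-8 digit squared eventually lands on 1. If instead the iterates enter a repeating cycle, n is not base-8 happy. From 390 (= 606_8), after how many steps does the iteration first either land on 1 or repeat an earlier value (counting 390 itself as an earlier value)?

5

390 = (6,0,6)_8 → 72
72 = (1,1,0)_8 → 2
2 = (2)_8 → 4
4 = (4)_8 → 16
16 = (2,0)_8 → 4  — 4 repeats.
That took 5 steps.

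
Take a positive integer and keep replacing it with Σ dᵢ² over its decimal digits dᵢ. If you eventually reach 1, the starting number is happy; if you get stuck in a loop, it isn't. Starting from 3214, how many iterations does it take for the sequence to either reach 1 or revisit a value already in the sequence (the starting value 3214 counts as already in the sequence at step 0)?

3214 → 3² + 2² + 1² + 4² = 9 + 4 + 1 + 16 = 30
30 → 3² + 0² = 9 + 0 = 9
9 → 9² = 81
81 → 8² + 1² = 64 + 1 = 65
65 → 6² + 5² = 36 + 25 = 61
61 → 6² + 1² = 36 + 1 = 37
37 → 3² + 7² = 9 + 49 = 58
58 → 5² + 8² = 25 + 64 = 89
89 → 8² + 9² = 64 + 81 = 145
145 → 1² + 4² + 5² = 1 + 16 + 25 = 42
42 → 4² + 2² = 16 + 4 = 20
20 → 2² + 0² = 4 + 0 = 4
4 → 4² = 16
16 → 1² + 6² = 1 + 36 = 37  — 37 repeats.
That took 14 steps.

14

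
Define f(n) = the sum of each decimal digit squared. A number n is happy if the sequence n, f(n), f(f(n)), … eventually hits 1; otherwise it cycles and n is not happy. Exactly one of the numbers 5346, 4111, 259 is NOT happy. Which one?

5346: 5346 → 86 → 100 → 1  — reaches 1 (happy)
4111: 4111 → 19 → 82 → 68 → 100 → 1  — reaches 1 (happy)
259: 259 → 110 → 2 → 4 → 16 → 37 → 58 → 89 → 145 → 42 → 20 → 4  — repeats 4 (not happy)

259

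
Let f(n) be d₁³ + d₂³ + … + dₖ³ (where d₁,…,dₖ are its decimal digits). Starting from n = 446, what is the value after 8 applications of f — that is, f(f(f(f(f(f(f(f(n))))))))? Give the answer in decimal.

446 → 4³ + 4³ + 6³ = 64 + 64 + 216 = 344
344 → 3³ + 4³ + 4³ = 27 + 64 + 64 = 155
155 → 1³ + 5³ + 5³ = 1 + 125 + 125 = 251
251 → 2³ + 5³ + 1³ = 8 + 125 + 1 = 134
134 → 1³ + 3³ + 4³ = 1 + 27 + 64 = 92
92 → 9³ + 2³ = 729 + 8 = 737
737 → 7³ + 3³ + 7³ = 343 + 27 + 343 = 713
713 → 7³ + 1³ + 3³ = 343 + 1 + 27 = 371

371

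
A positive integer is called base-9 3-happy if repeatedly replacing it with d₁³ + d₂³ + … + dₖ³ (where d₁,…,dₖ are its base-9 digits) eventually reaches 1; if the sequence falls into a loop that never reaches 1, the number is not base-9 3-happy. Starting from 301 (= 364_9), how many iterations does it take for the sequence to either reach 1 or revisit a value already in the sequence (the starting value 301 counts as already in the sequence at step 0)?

301 = (3,6,4)_9 → 3³ + 6³ + 4³ = 27 + 216 + 64 = 307
307 = (3,7,1)_9 → 3³ + 7³ + 1³ = 27 + 343 + 1 = 371
371 = (4,5,2)_9 → 4³ + 5³ + 2³ = 64 + 125 + 8 = 197
197 = (2,3,8)_9 → 2³ + 3³ + 8³ = 8 + 27 + 512 = 547
547 = (6,6,7)_9 → 6³ + 6³ + 7³ = 216 + 216 + 343 = 775
775 = (1,0,5,1)_9 → 1³ + 0³ + 5³ + 1³ = 1 + 0 + 125 + 1 = 127
127 = (1,5,1)_9 → 1³ + 5³ + 1³ = 1 + 125 + 1 = 127  — 127 repeats.
That took 7 steps.

7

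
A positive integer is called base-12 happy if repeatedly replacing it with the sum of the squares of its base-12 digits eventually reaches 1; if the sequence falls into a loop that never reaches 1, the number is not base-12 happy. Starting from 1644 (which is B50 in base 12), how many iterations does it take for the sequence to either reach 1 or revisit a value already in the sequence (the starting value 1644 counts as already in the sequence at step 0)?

1644 = (11,5,0)_12 → 11² + 5² + 0² = 146
146 = (1,0,2)_12 → 1² + 0² + 2² = 5
5 = (5)_12 → 5² = 25
25 = (2,1)_12 → 2² + 1² = 5  — 5 repeats.
That took 4 steps.

4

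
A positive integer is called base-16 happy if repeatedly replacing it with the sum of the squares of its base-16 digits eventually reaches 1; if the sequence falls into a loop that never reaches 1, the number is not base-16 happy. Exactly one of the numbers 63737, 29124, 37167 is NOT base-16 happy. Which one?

63737: 63737 → 595 → 38 → 40 → 68 → 32 → 4 → 16 → 1  — reaches 1 (base-16 happy)
29124: 29124 → 210 → 173 → 269 → 170 → 200 → 208 → 169 → 181 → 146 → 85 → 50 → 13 → 169  — repeats 169 (not base-16 happy)
37167: 37167 → 311 → 59 → 130 → 68 → 32 → 4 → 16 → 1  — reaches 1 (base-16 happy)

29124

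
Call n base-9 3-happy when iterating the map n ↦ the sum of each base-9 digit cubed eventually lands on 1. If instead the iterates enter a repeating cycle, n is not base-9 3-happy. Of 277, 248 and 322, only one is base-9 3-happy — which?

277

277: 277 → 397 → 577 → 345 → 99 → 9 → 1  — reaches 1 (base-9 3-happy)
248: 248 → 152 → 856 → 128 → 134 → 638 → 1198 → 470 → 476 → 980 → 540 → 432 → 152  — repeats 152 (not base-9 3-happy)
322: 322 → 882 → 514 → 244 → 28 → 28  — repeats 28 (not base-9 3-happy)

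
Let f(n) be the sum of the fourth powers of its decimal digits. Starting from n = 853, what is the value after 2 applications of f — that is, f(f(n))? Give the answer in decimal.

4368

853 → 8⁴ + 5⁴ + 3⁴ = 4096 + 625 + 81 = 4802
4802 → 4⁴ + 8⁴ + 0⁴ + 2⁴ = 256 + 4096 + 0 + 16 = 4368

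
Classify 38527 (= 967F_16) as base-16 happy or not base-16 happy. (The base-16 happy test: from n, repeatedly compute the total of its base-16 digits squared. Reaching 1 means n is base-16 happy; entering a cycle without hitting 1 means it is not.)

38527 = (9,6,7,15)_16 → 9² + 6² + 7² + 15² = 81 + 36 + 49 + 225 = 391
391 = (1,8,7)_16 → 1² + 8² + 7² = 1 + 64 + 49 = 114
114 = (7,2)_16 → 7² + 2² = 49 + 4 = 53
53 = (3,5)_16 → 3² + 5² = 9 + 25 = 34
34 = (2,2)_16 → 2² + 2² = 4 + 4 = 8
8 = (8)_16 → 8² = 64
64 = (4,0)_16 → 4² + 0² = 16 + 0 = 16
16 = (1,0)_16 → 1² + 0² = 1 + 0 = 1  — reached 1.

base-16 happy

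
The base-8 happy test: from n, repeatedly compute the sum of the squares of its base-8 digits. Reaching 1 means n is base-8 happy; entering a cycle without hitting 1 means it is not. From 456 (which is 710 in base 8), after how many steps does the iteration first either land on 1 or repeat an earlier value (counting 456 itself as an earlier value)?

6

456 = (7,1,0)_8 → 7² + 1² + 0² = 49 + 1 + 0 = 50
50 = (6,2)_8 → 6² + 2² = 36 + 4 = 40
40 = (5,0)_8 → 5² + 0² = 25 + 0 = 25
25 = (3,1)_8 → 3² + 1² = 9 + 1 = 10
10 = (1,2)_8 → 1² + 2² = 1 + 4 = 5
5 = (5)_8 → 5² = 25  — 25 repeats.
That took 6 steps.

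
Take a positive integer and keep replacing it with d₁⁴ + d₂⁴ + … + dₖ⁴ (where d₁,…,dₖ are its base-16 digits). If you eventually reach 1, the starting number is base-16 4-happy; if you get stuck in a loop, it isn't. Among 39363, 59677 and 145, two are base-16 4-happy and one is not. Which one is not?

39363

39363: 39363 → 33939 → 10994 → 60657 → 109778 → 59314 → 55474 → 47314 → 47314  — repeats 47314 (not base-16 4-happy)
59677: 59677 → 73539 → 50964 → 23394 → 16578 → 21008 → 642 → 4128 → 17 → 2 → 16 → 1  — reaches 1 (base-16 4-happy)
145: 145 → 6562 → 16578 → 21008 → 642 → 4128 → 17 → 2 → 16 → 1  — reaches 1 (base-16 4-happy)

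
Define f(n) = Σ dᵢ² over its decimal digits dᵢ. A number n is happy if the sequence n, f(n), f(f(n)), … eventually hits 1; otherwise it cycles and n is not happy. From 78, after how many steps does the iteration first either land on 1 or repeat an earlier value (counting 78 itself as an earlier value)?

78 → 7² + 8² = 49 + 64 = 113
113 → 1² + 1² + 3² = 1 + 1 + 9 = 11
11 → 1² + 1² = 1 + 1 = 2
2 → 2² = 4
4 → 4² = 16
16 → 1² + 6² = 1 + 36 = 37
37 → 3² + 7² = 9 + 49 = 58
58 → 5² + 8² = 25 + 64 = 89
89 → 8² + 9² = 64 + 81 = 145
145 → 1² + 4² + 5² = 1 + 16 + 25 = 42
42 → 4² + 2² = 16 + 4 = 20
20 → 2² + 0² = 4 + 0 = 4  — 4 repeats.
That took 12 steps.

12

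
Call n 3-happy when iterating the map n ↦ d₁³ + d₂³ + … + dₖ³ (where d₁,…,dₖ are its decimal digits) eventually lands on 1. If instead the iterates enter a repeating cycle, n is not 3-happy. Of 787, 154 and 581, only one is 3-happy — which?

787: 787 → 1198 → 1243 → 100 → 1  — reaches 1 (3-happy)
154: 154 → 190 → 730 → 370 → 370  — repeats 370 (not 3-happy)
581: 581 → 638 → 755 → 593 → 881 → 1025 → 134 → 92 → 737 → 713 → 371 → 371  — repeats 371 (not 3-happy)

787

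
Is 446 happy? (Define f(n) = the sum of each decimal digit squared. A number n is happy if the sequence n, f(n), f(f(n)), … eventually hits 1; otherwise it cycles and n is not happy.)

happy

446 → 4² + 4² + 6² = 16 + 16 + 36 = 68
68 → 6² + 8² = 36 + 64 = 100
100 → 1² + 0² + 0² = 1 + 0 + 0 = 1  — reached 1.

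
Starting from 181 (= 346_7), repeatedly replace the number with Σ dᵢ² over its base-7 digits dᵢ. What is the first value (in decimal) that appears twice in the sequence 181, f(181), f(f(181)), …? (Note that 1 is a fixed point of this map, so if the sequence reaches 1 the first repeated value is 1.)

45

181 = (3,4,6)_7 → 61
61 = (1,1,5)_7 → 27
27 = (3,6)_7 → 45
45 = (6,3)_7 → 45  — 45 already appeared earlier.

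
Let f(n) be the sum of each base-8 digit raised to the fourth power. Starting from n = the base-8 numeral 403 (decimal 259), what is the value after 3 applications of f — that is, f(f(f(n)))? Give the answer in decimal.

259 = (4,0,3)_8 → 4⁴ + 0⁴ + 3⁴ = 337
337 = (5,2,1)_8 → 5⁴ + 2⁴ + 1⁴ = 642
642 = (1,2,0,2)_8 → 1⁴ + 2⁴ + 0⁴ + 2⁴ = 33

33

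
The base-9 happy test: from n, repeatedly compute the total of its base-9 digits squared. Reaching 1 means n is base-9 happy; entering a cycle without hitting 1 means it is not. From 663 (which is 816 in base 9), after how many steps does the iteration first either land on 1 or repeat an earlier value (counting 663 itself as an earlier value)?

3

663 = (8,1,6)_9 → 101
101 = (1,2,2)_9 → 9
9 = (1,0)_9 → 1  — reached 1.
That took 3 steps.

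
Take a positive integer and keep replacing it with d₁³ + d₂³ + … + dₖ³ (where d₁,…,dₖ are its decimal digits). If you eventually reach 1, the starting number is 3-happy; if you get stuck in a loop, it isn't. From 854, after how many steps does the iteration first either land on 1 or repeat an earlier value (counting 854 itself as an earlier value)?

10

854 → 8³ + 5³ + 4³ = 701
701 → 7³ + 0³ + 1³ = 344
344 → 3³ + 4³ + 4³ = 155
155 → 1³ + 5³ + 5³ = 251
251 → 2³ + 5³ + 1³ = 134
134 → 1³ + 3³ + 4³ = 92
92 → 9³ + 2³ = 737
737 → 7³ + 3³ + 7³ = 713
713 → 7³ + 1³ + 3³ = 371
371 → 3³ + 7³ + 1³ = 371  — 371 repeats.
That took 10 steps.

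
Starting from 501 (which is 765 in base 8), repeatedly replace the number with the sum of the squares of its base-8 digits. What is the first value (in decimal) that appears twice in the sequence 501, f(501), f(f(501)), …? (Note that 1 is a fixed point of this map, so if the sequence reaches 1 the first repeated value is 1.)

501 = (7,6,5)_8 → 7² + 6² + 5² = 49 + 36 + 25 = 110
110 = (1,5,6)_8 → 1² + 5² + 6² = 1 + 25 + 36 = 62
62 = (7,6)_8 → 7² + 6² = 49 + 36 = 85
85 = (1,2,5)_8 → 1² + 2² + 5² = 1 + 4 + 25 = 30
30 = (3,6)_8 → 3² + 6² = 9 + 36 = 45
45 = (5,5)_8 → 5² + 5² = 25 + 25 = 50
50 = (6,2)_8 → 6² + 2² = 36 + 4 = 40
40 = (5,0)_8 → 5² + 0² = 25 + 0 = 25
25 = (3,1)_8 → 3² + 1² = 9 + 1 = 10
10 = (1,2)_8 → 1² + 2² = 1 + 4 = 5
5 = (5)_8 → 5² = 25  — 25 already appeared earlier.

25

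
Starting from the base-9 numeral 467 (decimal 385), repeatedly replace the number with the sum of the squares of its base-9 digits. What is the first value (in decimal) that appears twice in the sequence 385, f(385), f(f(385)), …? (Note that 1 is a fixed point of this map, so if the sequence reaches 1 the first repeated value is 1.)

1

385 = (4,6,7)_9 → 4² + 6² + 7² = 101
101 = (1,2,2)_9 → 1² + 2² + 2² = 9
9 = (1,0)_9 → 1² + 0² = 1  — reached the fixed point 1.
1 → 1, so 1 is the first repeated value.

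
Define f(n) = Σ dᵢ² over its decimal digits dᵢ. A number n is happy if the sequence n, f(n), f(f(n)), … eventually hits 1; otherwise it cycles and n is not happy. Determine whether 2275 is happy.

happy

2275 → 82
82 → 68
68 → 100
100 → 1  — reached 1.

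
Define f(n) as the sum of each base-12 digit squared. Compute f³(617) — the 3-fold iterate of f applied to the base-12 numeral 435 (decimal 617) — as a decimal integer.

65

617 = (4,3,5)_12 → 4² + 3² + 5² = 16 + 9 + 25 = 50
50 = (4,2)_12 → 4² + 2² = 16 + 4 = 20
20 = (1,8)_12 → 1² + 8² = 1 + 64 = 65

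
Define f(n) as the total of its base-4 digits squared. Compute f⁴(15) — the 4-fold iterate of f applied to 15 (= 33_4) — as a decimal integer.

15 = (3,3)_4 → 3² + 3² = 9 + 9 = 18
18 = (1,0,2)_4 → 1² + 0² + 2² = 1 + 0 + 4 = 5
5 = (1,1)_4 → 1² + 1² = 1 + 1 = 2
2 = (2)_4 → 2² = 4

4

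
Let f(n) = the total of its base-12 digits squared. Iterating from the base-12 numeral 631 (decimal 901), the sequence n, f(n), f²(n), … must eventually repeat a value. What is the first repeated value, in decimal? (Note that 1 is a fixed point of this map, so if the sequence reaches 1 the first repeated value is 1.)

5

901 = (6,3,1)_12 → 46
46 = (3,10)_12 → 109
109 = (9,1)_12 → 82
82 = (6,10)_12 → 136
136 = (11,4)_12 → 137
137 = (11,5)_12 → 146
146 = (1,0,2)_12 → 5
5 = (5)_12 → 25
25 = (2,1)_12 → 5  — 5 already appeared earlier.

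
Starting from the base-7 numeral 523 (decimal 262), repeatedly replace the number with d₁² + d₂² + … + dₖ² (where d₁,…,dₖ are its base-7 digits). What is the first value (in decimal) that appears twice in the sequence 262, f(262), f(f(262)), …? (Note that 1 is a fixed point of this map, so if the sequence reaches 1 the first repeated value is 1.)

10

262 = (5,2,3)_7 → 5² + 2² + 3² = 38
38 = (5,3)_7 → 5² + 3² = 34
34 = (4,6)_7 → 4² + 6² = 52
52 = (1,0,3)_7 → 1² + 0² + 3² = 10
10 = (1,3)_7 → 1² + 3² = 10  — 10 already appeared earlier.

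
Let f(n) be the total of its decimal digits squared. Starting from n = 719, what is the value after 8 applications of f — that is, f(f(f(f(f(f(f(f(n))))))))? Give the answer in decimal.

89

719 → 7² + 1² + 9² = 49 + 1 + 81 = 131
131 → 1² + 3² + 1² = 1 + 9 + 1 = 11
11 → 1² + 1² = 1 + 1 = 2
2 → 2² = 4
4 → 4² = 16
16 → 1² + 6² = 1 + 36 = 37
37 → 3² + 7² = 9 + 49 = 58
58 → 5² + 8² = 25 + 64 = 89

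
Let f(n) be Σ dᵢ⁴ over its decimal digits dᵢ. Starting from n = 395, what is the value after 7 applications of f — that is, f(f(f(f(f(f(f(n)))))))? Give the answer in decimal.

10929

395 → 3⁴ + 9⁴ + 5⁴ = 81 + 6561 + 625 = 7267
7267 → 7⁴ + 2⁴ + 6⁴ + 7⁴ = 2401 + 16 + 1296 + 2401 = 6114
6114 → 6⁴ + 1⁴ + 1⁴ + 4⁴ = 1296 + 1 + 1 + 256 = 1554
1554 → 1⁴ + 5⁴ + 5⁴ + 4⁴ = 1 + 625 + 625 + 256 = 1507
1507 → 1⁴ + 5⁴ + 0⁴ + 7⁴ = 1 + 625 + 0 + 2401 = 3027
3027 → 3⁴ + 0⁴ + 2⁴ + 7⁴ = 81 + 0 + 16 + 2401 = 2498
2498 → 2⁴ + 4⁴ + 9⁴ + 8⁴ = 16 + 256 + 6561 + 4096 = 10929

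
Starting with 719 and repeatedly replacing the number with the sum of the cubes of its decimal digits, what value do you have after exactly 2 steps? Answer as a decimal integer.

719 → 1073
1073 → 371

371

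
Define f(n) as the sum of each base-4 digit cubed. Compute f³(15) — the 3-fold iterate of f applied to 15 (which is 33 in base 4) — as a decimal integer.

15 = (3,3)_4 → 3³ + 3³ = 27 + 27 = 54
54 = (3,1,2)_4 → 3³ + 1³ + 2³ = 27 + 1 + 8 = 36
36 = (2,1,0)_4 → 2³ + 1³ + 0³ = 8 + 1 + 0 = 9

9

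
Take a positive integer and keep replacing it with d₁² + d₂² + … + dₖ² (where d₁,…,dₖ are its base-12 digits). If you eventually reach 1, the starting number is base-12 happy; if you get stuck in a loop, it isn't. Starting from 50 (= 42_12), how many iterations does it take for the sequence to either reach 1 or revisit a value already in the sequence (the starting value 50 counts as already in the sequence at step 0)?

50 = (4,2)_12 → 4² + 2² = 20
20 = (1,8)_12 → 1² + 8² = 65
65 = (5,5)_12 → 5² + 5² = 50  — 50 repeats.
That took 3 steps.

3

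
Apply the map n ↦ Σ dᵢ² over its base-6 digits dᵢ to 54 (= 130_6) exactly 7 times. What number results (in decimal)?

13

54 = (1,3,0)_6 → 1² + 3² + 0² = 10
10 = (1,4)_6 → 1² + 4² = 17
17 = (2,5)_6 → 2² + 5² = 29
29 = (4,5)_6 → 4² + 5² = 41
41 = (1,0,5)_6 → 1² + 0² + 5² = 26
26 = (4,2)_6 → 4² + 2² = 20
20 = (3,2)_6 → 3² + 2² = 13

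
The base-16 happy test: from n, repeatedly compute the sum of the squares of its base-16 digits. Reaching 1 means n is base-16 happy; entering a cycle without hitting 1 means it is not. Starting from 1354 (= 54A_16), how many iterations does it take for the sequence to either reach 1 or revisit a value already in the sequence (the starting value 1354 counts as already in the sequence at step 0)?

12

1354 = (5,4,10)_16 → 5² + 4² + 10² = 141
141 = (8,13)_16 → 8² + 13² = 233
233 = (14,9)_16 → 14² + 9² = 277
277 = (1,1,5)_16 → 1² + 1² + 5² = 27
27 = (1,11)_16 → 1² + 11² = 122
122 = (7,10)_16 → 7² + 10² = 149
149 = (9,5)_16 → 9² + 5² = 106
106 = (6,10)_16 → 6² + 10² = 136
136 = (8,8)_16 → 8² + 8² = 128
128 = (8,0)_16 → 8² + 0² = 64
64 = (4,0)_16 → 4² + 0² = 16
16 = (1,0)_16 → 1² + 0² = 1  — reached 1.
That took 12 steps.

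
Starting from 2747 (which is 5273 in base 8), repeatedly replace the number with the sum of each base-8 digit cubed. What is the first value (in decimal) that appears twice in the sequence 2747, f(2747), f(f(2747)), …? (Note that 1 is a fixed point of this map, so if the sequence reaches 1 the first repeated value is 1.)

433

2747 = (5,2,7,3)_8 → 5³ + 2³ + 7³ + 3³ = 503
503 = (7,6,7)_8 → 7³ + 6³ + 7³ = 902
902 = (1,6,0,6)_8 → 1³ + 6³ + 0³ + 6³ = 433
433 = (6,6,1)_8 → 6³ + 6³ + 1³ = 433  — 433 already appeared earlier.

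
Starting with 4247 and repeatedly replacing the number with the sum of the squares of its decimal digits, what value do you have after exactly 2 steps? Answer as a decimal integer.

4247 → 85
85 → 89

89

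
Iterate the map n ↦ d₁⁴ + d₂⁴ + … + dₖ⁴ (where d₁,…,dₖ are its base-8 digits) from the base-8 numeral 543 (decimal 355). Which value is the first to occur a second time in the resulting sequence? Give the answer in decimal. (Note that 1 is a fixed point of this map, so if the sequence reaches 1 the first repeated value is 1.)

16

355 = (5,4,3)_8 → 5⁴ + 4⁴ + 3⁴ = 625 + 256 + 81 = 962
962 = (1,7,0,2)_8 → 1⁴ + 7⁴ + 0⁴ + 2⁴ = 1 + 2401 + 0 + 16 = 2418
2418 = (4,5,6,2)_8 → 4⁴ + 5⁴ + 6⁴ + 2⁴ = 256 + 625 + 1296 + 16 = 2193
2193 = (4,2,2,1)_8 → 4⁴ + 2⁴ + 2⁴ + 1⁴ = 256 + 16 + 16 + 1 = 289
289 = (4,4,1)_8 → 4⁴ + 4⁴ + 1⁴ = 256 + 256 + 1 = 513
513 = (1,0,0,1)_8 → 1⁴ + 0⁴ + 0⁴ + 1⁴ = 1 + 0 + 0 + 1 = 2
2 = (2)_8 → 2⁴ = 16
16 = (2,0)_8 → 2⁴ + 0⁴ = 16 + 0 = 16  — 16 already appeared earlier.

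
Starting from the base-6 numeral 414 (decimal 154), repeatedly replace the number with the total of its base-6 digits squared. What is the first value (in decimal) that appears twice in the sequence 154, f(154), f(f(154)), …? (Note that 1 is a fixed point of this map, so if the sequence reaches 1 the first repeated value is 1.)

154 = (4,1,4)_6 → 4² + 1² + 4² = 33
33 = (5,3)_6 → 5² + 3² = 34
34 = (5,4)_6 → 5² + 4² = 41
41 = (1,0,5)_6 → 1² + 0² + 5² = 26
26 = (4,2)_6 → 4² + 2² = 20
20 = (3,2)_6 → 3² + 2² = 13
13 = (2,1)_6 → 2² + 1² = 5
5 = (5)_6 → 5² = 25
25 = (4,1)_6 → 4² + 1² = 17
17 = (2,5)_6 → 2² + 5² = 29
29 = (4,5)_6 → 4² + 5² = 41  — 41 already appeared earlier.

41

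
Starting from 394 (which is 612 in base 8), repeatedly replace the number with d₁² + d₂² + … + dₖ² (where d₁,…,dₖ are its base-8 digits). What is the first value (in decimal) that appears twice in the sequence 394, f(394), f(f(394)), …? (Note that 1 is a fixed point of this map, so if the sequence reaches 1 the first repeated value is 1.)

394 = (6,1,2)_8 → 6² + 1² + 2² = 41
41 = (5,1)_8 → 5² + 1² = 26
26 = (3,2)_8 → 3² + 2² = 13
13 = (1,5)_8 → 1² + 5² = 26  — 26 already appeared earlier.

26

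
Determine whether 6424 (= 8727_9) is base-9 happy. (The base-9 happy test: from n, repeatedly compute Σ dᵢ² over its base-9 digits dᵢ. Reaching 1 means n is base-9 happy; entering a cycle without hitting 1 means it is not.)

not base-9 happy

6424 = (8,7,2,7)_9 → 8² + 7² + 2² + 7² = 166
166 = (2,0,4)_9 → 2² + 0² + 4² = 20
20 = (2,2)_9 → 2² + 2² = 8
8 = (8)_9 → 8² = 64
64 = (7,1)_9 → 7² + 1² = 50
50 = (5,5)_9 → 5² + 5² = 50  — 50 already seen; the sequence cycles without reaching 1.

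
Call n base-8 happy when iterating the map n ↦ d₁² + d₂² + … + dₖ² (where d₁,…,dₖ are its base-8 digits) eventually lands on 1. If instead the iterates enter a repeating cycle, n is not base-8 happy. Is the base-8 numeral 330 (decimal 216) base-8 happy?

base-8 happy

216 = (3,3,0)_8 → 3² + 3² + 0² = 9 + 9 + 0 = 18
18 = (2,2)_8 → 2² + 2² = 4 + 4 = 8
8 = (1,0)_8 → 1² + 0² = 1 + 0 = 1  — reached 1.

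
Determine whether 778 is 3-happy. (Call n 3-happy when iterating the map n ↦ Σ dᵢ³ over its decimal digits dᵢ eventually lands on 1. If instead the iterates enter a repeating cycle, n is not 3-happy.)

3-happy

778 → 7³ + 7³ + 8³ = 343 + 343 + 512 = 1198
1198 → 1³ + 1³ + 9³ + 8³ = 1 + 1 + 729 + 512 = 1243
1243 → 1³ + 2³ + 4³ + 3³ = 1 + 8 + 64 + 27 = 100
100 → 1³ + 0³ + 0³ = 1 + 0 + 0 = 1  — reached 1.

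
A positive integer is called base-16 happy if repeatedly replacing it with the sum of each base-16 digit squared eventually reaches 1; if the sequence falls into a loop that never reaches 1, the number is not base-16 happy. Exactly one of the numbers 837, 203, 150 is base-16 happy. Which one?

150

837: 837 → 50 → 13 → 169 → 181 → 146 → 85 → 50  — repeats 50 (not base-16 happy)
203: 203 → 265 → 82 → 29 → 170 → 200 → 208 → 169 → 181 → 146 → 85 → 50 → 13 → 169  — repeats 169 (not base-16 happy)
150: 150 → 117 → 74 → 116 → 65 → 17 → 2 → 4 → 16 → 1  — reaches 1 (base-16 happy)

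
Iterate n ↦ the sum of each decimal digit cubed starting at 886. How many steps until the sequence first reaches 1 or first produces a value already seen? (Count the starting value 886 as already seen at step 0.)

886 → 8³ + 8³ + 6³ = 512 + 512 + 216 = 1240
1240 → 1³ + 2³ + 4³ + 0³ = 1 + 8 + 64 + 0 = 73
73 → 7³ + 3³ = 343 + 27 = 370
370 → 3³ + 7³ + 0³ = 27 + 343 + 0 = 370  — 370 repeats.
That took 4 steps.

4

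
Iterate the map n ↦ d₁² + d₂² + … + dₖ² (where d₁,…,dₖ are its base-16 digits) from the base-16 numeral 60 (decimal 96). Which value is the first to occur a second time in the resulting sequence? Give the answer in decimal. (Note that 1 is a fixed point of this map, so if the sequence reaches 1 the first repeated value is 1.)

96 = (6,0)_16 → 6² + 0² = 36
36 = (2,4)_16 → 2² + 4² = 20
20 = (1,4)_16 → 1² + 4² = 17
17 = (1,1)_16 → 1² + 1² = 2
2 = (2)_16 → 2² = 4
4 = (4)_16 → 4² = 16
16 = (1,0)_16 → 1² + 0² = 1  — reached the fixed point 1.
1 → 1, so 1 is the first repeated value.

1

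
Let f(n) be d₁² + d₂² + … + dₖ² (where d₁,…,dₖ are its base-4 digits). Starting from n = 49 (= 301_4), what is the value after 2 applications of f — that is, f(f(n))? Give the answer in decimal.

49 = (3,0,1)_4 → 3² + 0² + 1² = 9 + 0 + 1 = 10
10 = (2,2)_4 → 2² + 2² = 4 + 4 = 8

8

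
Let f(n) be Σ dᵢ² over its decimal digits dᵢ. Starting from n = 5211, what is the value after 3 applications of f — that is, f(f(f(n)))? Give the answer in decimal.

5211 → 31
31 → 10
10 → 1

1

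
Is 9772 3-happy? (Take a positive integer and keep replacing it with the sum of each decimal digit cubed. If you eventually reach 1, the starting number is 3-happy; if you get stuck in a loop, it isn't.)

9772 → 9³ + 7³ + 7³ + 2³ = 1423
1423 → 1³ + 4³ + 2³ + 3³ = 100
100 → 1³ + 0³ + 0³ = 1  — reached 1.

3-happy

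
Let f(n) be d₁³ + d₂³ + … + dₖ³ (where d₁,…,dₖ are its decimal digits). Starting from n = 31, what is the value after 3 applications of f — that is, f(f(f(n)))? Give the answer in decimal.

31 → 3³ + 1³ = 27 + 1 = 28
28 → 2³ + 8³ = 8 + 512 = 520
520 → 5³ + 2³ + 0³ = 125 + 8 + 0 = 133

133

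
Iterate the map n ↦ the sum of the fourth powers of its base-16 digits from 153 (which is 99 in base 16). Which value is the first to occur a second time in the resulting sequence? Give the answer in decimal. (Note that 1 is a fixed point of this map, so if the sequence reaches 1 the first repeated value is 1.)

153 = (9,9)_16 → 9⁴ + 9⁴ = 6561 + 6561 = 13122
13122 = (3,3,4,2)_16 → 3⁴ + 3⁴ + 4⁴ + 2⁴ = 81 + 81 + 256 + 16 = 434
434 = (1,11,2)_16 → 1⁴ + 11⁴ + 2⁴ = 1 + 14641 + 16 = 14658
14658 = (3,9,4,2)_16 → 3⁴ + 9⁴ + 4⁴ + 2⁴ = 81 + 6561 + 256 + 16 = 6914
6914 = (1,11,0,2)_16 → 1⁴ + 11⁴ + 0⁴ + 2⁴ = 1 + 14641 + 0 + 16 = 14658  — 14658 already appeared earlier.

14658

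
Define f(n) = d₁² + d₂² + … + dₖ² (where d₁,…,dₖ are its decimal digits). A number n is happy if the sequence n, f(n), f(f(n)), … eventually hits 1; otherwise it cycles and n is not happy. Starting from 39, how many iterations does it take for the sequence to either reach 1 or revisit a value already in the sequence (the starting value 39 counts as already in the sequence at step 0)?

13

39 → 3² + 9² = 90
90 → 9² + 0² = 81
81 → 8² + 1² = 65
65 → 6² + 5² = 61
61 → 6² + 1² = 37
37 → 3² + 7² = 58
58 → 5² + 8² = 89
89 → 8² + 9² = 145
145 → 1² + 4² + 5² = 42
42 → 4² + 2² = 20
20 → 2² + 0² = 4
4 → 4² = 16
16 → 1² + 6² = 37  — 37 repeats.
That took 13 steps.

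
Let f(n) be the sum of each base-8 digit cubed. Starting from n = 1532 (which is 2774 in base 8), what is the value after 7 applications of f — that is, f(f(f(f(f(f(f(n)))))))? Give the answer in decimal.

92

1532 = (2,7,7,4)_8 → 2³ + 7³ + 7³ + 4³ = 8 + 343 + 343 + 64 = 758
758 = (1,3,6,6)_8 → 1³ + 3³ + 6³ + 6³ = 1 + 27 + 216 + 216 = 460
460 = (7,1,4)_8 → 7³ + 1³ + 4³ = 343 + 1 + 64 = 408
408 = (6,3,0)_8 → 6³ + 3³ + 0³ = 216 + 27 + 0 = 243
243 = (3,6,3)_8 → 3³ + 6³ + 3³ = 27 + 216 + 27 = 270
270 = (4,1,6)_8 → 4³ + 1³ + 6³ = 64 + 1 + 216 = 281
281 = (4,3,1)_8 → 4³ + 3³ + 1³ = 64 + 27 + 1 = 92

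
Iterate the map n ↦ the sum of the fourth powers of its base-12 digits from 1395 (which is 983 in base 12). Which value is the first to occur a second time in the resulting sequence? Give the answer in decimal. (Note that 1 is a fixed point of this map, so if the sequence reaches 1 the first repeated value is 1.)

1395 = (9,8,3)_12 → 9⁴ + 8⁴ + 3⁴ = 6561 + 4096 + 81 = 10738
10738 = (6,2,6,10)_12 → 6⁴ + 2⁴ + 6⁴ + 10⁴ = 1296 + 16 + 1296 + 10000 = 12608
12608 = (7,3,6,8)_12 → 7⁴ + 3⁴ + 6⁴ + 8⁴ = 2401 + 81 + 1296 + 4096 = 7874
7874 = (4,6,8,2)_12 → 4⁴ + 6⁴ + 8⁴ + 2⁴ = 256 + 1296 + 4096 + 16 = 5664
5664 = (3,3,4,0)_12 → 3⁴ + 3⁴ + 4⁴ + 0⁴ = 81 + 81 + 256 + 0 = 418
418 = (2,10,10)_12 → 2⁴ + 10⁴ + 10⁴ = 16 + 10000 + 10000 = 20016
20016 = (11,7,0,0)_12 → 11⁴ + 7⁴ + 0⁴ + 0⁴ = 14641 + 2401 + 0 + 0 = 17042
17042 = (9,10,4,2)_12 → 9⁴ + 10⁴ + 4⁴ + 2⁴ = 6561 + 10000 + 256 + 16 = 16833
16833 = (9,8,10,9)_12 → 9⁴ + 8⁴ + 10⁴ + 9⁴ = 6561 + 4096 + 10000 + 6561 = 27218
27218 = (1,3,9,0,2)_12 → 1⁴ + 3⁴ + 9⁴ + 0⁴ + 2⁴ = 1 + 81 + 6561 + 0 + 16 = 6659
6659 = (3,10,2,11)_12 → 3⁴ + 10⁴ + 2⁴ + 11⁴ = 81 + 10000 + 16 + 14641 = 24738
24738 = (1,2,3,9,6)_12 → 1⁴ + 2⁴ + 3⁴ + 9⁴ + 6⁴ = 1 + 16 + 81 + 6561 + 1296 = 7955
7955 = (4,7,2,11)_12 → 4⁴ + 7⁴ + 2⁴ + 11⁴ = 256 + 2401 + 16 + 14641 = 17314
17314 = (10,0,2,10)_12 → 10⁴ + 0⁴ + 2⁴ + 10⁴ = 10000 + 0 + 16 + 10000 = 20016  — 20016 already appeared earlier.

20016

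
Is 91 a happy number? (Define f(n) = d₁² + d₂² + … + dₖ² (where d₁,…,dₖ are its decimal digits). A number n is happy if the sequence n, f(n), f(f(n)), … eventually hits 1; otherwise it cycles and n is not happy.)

happy

91 → 9² + 1² = 82
82 → 8² + 2² = 68
68 → 6² + 8² = 100
100 → 1² + 0² + 0² = 1  — reached 1.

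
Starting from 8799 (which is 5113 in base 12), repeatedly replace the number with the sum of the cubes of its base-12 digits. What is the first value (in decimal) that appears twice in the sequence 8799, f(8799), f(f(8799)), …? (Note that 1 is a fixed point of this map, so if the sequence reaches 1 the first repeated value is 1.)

1001

8799 = (5,1,1,3)_12 → 5³ + 1³ + 1³ + 3³ = 154
154 = (1,0,10)_12 → 1³ + 0³ + 10³ = 1001
1001 = (6,11,5)_12 → 6³ + 11³ + 5³ = 1672
1672 = (11,7,4)_12 → 11³ + 7³ + 4³ = 1738
1738 = (1,0,0,10)_12 → 1³ + 0³ + 0³ + 10³ = 1001  — 1001 already appeared earlier.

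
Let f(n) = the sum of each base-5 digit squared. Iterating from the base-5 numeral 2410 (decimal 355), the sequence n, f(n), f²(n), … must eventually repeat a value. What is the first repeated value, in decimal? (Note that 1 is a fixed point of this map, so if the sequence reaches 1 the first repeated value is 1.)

355 = (2,4,1,0)_5 → 2² + 4² + 1² + 0² = 21
21 = (4,1)_5 → 4² + 1² = 17
17 = (3,2)_5 → 3² + 2² = 13
13 = (2,3)_5 → 2² + 3² = 13  — 13 already appeared earlier.

13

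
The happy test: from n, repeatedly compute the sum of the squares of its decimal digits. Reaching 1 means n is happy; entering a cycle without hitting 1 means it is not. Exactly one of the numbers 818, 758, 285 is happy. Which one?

818

818: 818 → 129 → 86 → 100 → 1  — reaches 1 (happy)
758: 758 → 138 → 74 → 65 → 61 → 37 → 58 → 89 → 145 → 42 → 20 → 4 → 16 → 37  — repeats 37 (not happy)
285: 285 → 93 → 90 → 81 → 65 → 61 → 37 → 58 → 89 → 145 → 42 → 20 → 4 → 16 → 37  — repeats 37 (not happy)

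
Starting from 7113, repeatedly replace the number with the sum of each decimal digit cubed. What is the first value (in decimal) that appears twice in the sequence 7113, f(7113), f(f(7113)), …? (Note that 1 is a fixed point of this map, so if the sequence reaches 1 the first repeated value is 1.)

7113 → 372
372 → 378
378 → 882
882 → 1032
1032 → 36
36 → 243
243 → 99
99 → 1458
1458 → 702
702 → 351
351 → 153
153 → 153  — 153 already appeared earlier.

153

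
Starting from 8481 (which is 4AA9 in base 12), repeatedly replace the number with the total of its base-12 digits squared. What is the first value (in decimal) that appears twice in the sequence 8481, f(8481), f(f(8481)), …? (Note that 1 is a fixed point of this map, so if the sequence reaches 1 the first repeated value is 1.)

8481 = (4,10,10,9)_12 → 4² + 10² + 10² + 9² = 16 + 100 + 100 + 81 = 297
297 = (2,0,9)_12 → 2² + 0² + 9² = 4 + 0 + 81 = 85
85 = (7,1)_12 → 7² + 1² = 49 + 1 = 50
50 = (4,2)_12 → 4² + 2² = 16 + 4 = 20
20 = (1,8)_12 → 1² + 8² = 1 + 64 = 65
65 = (5,5)_12 → 5² + 5² = 25 + 25 = 50  — 50 already appeared earlier.

50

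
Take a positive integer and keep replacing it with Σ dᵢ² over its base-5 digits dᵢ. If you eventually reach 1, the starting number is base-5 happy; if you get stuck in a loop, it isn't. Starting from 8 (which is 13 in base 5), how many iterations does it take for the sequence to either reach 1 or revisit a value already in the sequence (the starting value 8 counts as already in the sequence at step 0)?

8 = (1,3)_5 → 1² + 3² = 1 + 9 = 10
10 = (2,0)_5 → 2² + 0² = 4 + 0 = 4
4 = (4)_5 → 4² = 16
16 = (3,1)_5 → 3² + 1² = 9 + 1 = 10  — 10 repeats.
That took 4 steps.

4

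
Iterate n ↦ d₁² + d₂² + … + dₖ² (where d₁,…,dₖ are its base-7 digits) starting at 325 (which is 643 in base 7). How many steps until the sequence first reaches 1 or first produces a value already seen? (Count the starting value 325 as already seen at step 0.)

325 = (6,4,3)_7 → 6² + 4² + 3² = 36 + 16 + 9 = 61
61 = (1,1,5)_7 → 1² + 1² + 5² = 1 + 1 + 25 = 27
27 = (3,6)_7 → 3² + 6² = 9 + 36 = 45
45 = (6,3)_7 → 6² + 3² = 36 + 9 = 45  — 45 repeats.
That took 4 steps.

4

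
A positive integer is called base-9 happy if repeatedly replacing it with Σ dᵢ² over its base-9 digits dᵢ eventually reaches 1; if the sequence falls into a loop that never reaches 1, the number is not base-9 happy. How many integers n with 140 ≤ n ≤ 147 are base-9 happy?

1

140: 140 → 62 → 100 → 6 → 36 → 16 → 50 → 50  — not base-9 happy
141: 141 → 73 → 65 → 53 → 89 → 65  — not base-9 happy
142: 142 → 86 → 26 → 68 → 74 → 68  — not base-9 happy
143: 143 → 101 → 9 → 1  — base-9 happy
144: 144 → 50 → 50  — not base-9 happy
145: 145 → 51 → 61 → 85 → 17 → 65 → 53 → 89 → 65  — not base-9 happy
146: 146 → 54 → 36 → 16 → 50 → 50  — not base-9 happy
147: 147 → 59 → 61 → 85 → 17 → 65 → 53 → 89 → 65  — not base-9 happy
base-9 happy: 143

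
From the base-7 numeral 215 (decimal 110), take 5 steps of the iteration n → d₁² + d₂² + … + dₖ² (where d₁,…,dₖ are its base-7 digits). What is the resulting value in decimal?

110 = (2,1,5)_7 → 2² + 1² + 5² = 30
30 = (4,2)_7 → 4² + 2² = 20
20 = (2,6)_7 → 2² + 6² = 40
40 = (5,5)_7 → 5² + 5² = 50
50 = (1,0,1)_7 → 1² + 0² + 1² = 2

2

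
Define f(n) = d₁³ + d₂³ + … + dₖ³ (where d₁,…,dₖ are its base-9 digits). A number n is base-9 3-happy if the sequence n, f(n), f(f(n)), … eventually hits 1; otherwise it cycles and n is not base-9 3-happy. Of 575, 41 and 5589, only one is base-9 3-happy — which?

575: 575 → 855 → 127 → 127  — repeats 127 (not base-9 3-happy)
41: 41 → 189 → 35 → 539 → 853 → 409 → 189  — repeats 189 (not base-9 3-happy)
5589: 5589 → 559 → 729 → 1  — reaches 1 (base-9 3-happy)

5589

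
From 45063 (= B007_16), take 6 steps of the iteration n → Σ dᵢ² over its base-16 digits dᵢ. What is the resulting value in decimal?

45063 = (11,0,0,7)_16 → 11² + 0² + 0² + 7² = 170
170 = (10,10)_16 → 10² + 10² = 200
200 = (12,8)_16 → 12² + 8² = 208
208 = (13,0)_16 → 13² + 0² = 169
169 = (10,9)_16 → 10² + 9² = 181
181 = (11,5)_16 → 11² + 5² = 146

146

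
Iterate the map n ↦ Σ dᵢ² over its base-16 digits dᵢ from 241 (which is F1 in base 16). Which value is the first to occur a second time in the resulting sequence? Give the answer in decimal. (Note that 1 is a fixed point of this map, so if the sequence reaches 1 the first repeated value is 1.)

241 = (15,1)_16 → 15² + 1² = 225 + 1 = 226
226 = (14,2)_16 → 14² + 2² = 196 + 4 = 200
200 = (12,8)_16 → 12² + 8² = 144 + 64 = 208
208 = (13,0)_16 → 13² + 0² = 169 + 0 = 169
169 = (10,9)_16 → 10² + 9² = 100 + 81 = 181
181 = (11,5)_16 → 11² + 5² = 121 + 25 = 146
146 = (9,2)_16 → 9² + 2² = 81 + 4 = 85
85 = (5,5)_16 → 5² + 5² = 25 + 25 = 50
50 = (3,2)_16 → 3² + 2² = 9 + 4 = 13
13 = (13)_16 → 13² = 169  — 169 already appeared earlier.

169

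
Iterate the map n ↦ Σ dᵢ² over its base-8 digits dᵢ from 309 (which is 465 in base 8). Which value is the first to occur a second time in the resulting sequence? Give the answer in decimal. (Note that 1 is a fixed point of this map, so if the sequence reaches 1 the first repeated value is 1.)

309 = (4,6,5)_8 → 77
77 = (1,1,5)_8 → 27
27 = (3,3)_8 → 18
18 = (2,2)_8 → 8
8 = (1,0)_8 → 1  — reached the fixed point 1.
1 → 1, so 1 is the first repeated value.

1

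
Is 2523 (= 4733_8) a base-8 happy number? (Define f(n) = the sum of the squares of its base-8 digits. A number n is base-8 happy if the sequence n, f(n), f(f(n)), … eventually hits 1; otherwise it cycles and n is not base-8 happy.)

not base-8 happy

2523 = (4,7,3,3)_8 → 4² + 7² + 3² + 3² = 83
83 = (1,2,3)_8 → 1² + 2² + 3² = 14
14 = (1,6)_8 → 1² + 6² = 37
37 = (4,5)_8 → 4² + 5² = 41
41 = (5,1)_8 → 5² + 1² = 26
26 = (3,2)_8 → 3² + 2² = 13
13 = (1,5)_8 → 1² + 5² = 26  — 26 already seen; the sequence cycles without reaching 1.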